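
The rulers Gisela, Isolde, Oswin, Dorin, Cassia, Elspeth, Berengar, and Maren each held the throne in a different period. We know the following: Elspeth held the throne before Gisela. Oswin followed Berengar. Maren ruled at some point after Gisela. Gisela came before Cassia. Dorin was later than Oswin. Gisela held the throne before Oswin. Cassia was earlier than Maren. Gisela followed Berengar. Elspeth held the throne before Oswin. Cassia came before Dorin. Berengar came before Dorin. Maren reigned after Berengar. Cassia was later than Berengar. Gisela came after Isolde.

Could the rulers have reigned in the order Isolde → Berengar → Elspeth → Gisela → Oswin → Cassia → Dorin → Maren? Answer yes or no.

Check each stated constraint against the proposed order — e.g. Berengar is ahead of Dorin; Berengar is ahead of Maren. Every pair is in the required order; nothing is violated.

yes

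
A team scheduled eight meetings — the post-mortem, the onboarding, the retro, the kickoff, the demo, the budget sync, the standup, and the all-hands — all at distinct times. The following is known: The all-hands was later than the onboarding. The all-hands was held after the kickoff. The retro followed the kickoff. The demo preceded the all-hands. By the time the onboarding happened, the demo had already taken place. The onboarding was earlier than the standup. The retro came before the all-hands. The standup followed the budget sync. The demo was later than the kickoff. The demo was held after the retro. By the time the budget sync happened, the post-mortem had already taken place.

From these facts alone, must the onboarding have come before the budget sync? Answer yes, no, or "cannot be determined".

cannot be determined

No chain of stated constraints runs from the onboarding to the budget sync, and none runs from the budget sync to the onboarding either.
So the relative order of the onboarding and the budget sync is not fixed by the given facts.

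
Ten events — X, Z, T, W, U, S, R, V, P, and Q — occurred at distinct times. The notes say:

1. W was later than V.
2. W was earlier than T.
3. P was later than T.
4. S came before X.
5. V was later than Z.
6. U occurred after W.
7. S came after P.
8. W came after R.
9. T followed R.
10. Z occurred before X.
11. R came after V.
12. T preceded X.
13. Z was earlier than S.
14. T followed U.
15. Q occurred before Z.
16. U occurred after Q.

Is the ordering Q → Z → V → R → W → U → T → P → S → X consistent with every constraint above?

yes

Check each stated constraint against the proposed order — e.g. Z is ahead of S; Z is ahead of X. Every pair is in the required order; nothing is violated.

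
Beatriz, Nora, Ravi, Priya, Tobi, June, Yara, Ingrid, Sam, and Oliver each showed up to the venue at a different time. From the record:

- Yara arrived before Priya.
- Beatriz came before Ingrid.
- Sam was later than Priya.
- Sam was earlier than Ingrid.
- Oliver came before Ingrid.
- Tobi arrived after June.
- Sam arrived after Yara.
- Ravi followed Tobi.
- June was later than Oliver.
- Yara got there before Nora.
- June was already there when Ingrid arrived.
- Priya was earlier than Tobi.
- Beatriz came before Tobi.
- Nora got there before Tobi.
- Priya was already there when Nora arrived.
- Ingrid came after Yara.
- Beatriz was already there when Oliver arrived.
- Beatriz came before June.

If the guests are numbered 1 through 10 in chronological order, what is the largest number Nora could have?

Nora must come before Ravi and Tobi — 2 guests forced after them.
Everything else can be placed before Nora in some valid order, so Nora can sit as late as position 10 − 2 = 8.

8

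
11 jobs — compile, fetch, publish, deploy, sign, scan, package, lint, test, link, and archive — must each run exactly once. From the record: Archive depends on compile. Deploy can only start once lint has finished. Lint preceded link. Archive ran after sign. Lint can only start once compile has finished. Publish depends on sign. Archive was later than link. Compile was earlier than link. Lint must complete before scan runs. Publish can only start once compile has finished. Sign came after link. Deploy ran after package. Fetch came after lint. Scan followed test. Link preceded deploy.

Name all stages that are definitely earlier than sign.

Directly stated before sign: link.
Compile reaches sign via compile → link → sign.
Lint reaches sign via lint → link → sign.
No chain forces archive (or any of the others) ahead of sign.

compile, link, lint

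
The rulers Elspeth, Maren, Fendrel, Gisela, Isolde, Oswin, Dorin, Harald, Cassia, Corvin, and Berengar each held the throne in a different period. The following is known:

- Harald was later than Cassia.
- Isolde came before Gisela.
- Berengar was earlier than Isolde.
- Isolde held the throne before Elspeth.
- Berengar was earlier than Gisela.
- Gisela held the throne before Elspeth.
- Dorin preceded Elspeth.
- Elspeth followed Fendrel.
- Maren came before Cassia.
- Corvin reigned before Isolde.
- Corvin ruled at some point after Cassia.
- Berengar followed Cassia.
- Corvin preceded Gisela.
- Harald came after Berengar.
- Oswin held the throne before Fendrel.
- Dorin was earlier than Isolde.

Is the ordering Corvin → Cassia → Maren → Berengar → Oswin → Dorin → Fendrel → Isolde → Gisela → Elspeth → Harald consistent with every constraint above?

no

The constraints require Cassia before Corvin, but in the proposed sequence Corvin appears ahead of Cassia. That one violation is enough.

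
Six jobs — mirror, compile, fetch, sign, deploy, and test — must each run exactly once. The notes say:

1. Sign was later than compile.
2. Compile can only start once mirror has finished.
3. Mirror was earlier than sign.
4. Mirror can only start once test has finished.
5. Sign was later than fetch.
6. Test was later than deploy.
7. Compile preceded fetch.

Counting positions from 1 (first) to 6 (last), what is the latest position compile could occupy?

4

Compile must come before fetch and sign — 2 stages forced after it.
Everything else can be placed before compile in some valid order, so compile can sit as late as position 6 − 2 = 4.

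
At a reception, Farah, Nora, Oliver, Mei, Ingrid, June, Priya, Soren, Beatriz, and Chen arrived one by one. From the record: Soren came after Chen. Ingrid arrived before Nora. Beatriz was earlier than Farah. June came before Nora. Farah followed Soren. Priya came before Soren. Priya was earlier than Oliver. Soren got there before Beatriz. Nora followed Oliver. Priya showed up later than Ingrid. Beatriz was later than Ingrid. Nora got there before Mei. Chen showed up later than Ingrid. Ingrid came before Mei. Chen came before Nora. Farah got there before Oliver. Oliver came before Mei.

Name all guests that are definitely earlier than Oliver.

Beatriz, Chen, Farah, Ingrid, Priya, Soren

Directly stated before Oliver: Farah and Priya.
Beatriz reaches Oliver via Beatriz → Farah → Oliver.
Chen reaches Oliver via Chen → Soren → Farah → Oliver.
Ingrid reaches Oliver via Ingrid → Priya → Oliver.
Likewise Soren reaches Oliver by chaining the stated constraints.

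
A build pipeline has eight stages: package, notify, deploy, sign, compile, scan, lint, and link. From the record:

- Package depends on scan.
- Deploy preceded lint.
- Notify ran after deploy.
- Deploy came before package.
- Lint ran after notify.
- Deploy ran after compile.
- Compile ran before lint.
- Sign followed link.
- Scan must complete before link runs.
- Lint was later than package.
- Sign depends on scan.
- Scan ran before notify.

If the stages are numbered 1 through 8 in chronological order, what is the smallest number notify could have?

Compile, deploy, and scan must all come before notify — 3 forced predecessors.
Nothing else is forced ahead of notify, so its earliest slot is position 3 + 1 = 4.

4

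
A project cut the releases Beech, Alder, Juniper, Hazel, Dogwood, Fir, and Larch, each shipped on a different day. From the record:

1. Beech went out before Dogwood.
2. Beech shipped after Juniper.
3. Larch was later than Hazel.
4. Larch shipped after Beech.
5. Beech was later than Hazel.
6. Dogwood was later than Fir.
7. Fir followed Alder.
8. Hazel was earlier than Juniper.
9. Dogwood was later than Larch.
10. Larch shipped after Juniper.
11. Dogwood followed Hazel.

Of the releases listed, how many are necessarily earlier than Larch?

3

Directly stated before Larch: Beech, Hazel, and Juniper.
That's Beech, Hazel, and Juniper — 3 in all.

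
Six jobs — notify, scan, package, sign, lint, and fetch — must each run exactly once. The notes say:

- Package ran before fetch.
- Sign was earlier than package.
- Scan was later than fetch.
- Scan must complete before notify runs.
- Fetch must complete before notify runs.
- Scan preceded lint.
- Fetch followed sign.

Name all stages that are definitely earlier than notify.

Directly stated before notify: fetch and scan.
Package reaches notify via package → fetch → notify.
Sign reaches notify via sign → fetch → notify.
No chain forces lint ahead of notify.

fetch, package, scan, sign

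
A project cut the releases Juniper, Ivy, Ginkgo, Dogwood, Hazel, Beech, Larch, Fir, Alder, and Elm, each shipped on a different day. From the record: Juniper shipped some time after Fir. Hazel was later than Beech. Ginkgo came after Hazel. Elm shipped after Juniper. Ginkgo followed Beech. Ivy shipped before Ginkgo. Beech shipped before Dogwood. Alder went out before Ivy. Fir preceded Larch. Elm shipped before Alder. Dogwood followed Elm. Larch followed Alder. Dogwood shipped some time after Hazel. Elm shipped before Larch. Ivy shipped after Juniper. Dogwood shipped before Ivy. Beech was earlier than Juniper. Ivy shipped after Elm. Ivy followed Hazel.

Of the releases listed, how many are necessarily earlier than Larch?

5

Directly stated before Larch: Alder, Elm, and Fir.
Beech reaches Larch via Beech → Juniper → Elm → Larch.
Juniper reaches Larch via Juniper → Elm → Larch.
That's Alder, Beech, Elm, Fir, and Juniper — 5 in all.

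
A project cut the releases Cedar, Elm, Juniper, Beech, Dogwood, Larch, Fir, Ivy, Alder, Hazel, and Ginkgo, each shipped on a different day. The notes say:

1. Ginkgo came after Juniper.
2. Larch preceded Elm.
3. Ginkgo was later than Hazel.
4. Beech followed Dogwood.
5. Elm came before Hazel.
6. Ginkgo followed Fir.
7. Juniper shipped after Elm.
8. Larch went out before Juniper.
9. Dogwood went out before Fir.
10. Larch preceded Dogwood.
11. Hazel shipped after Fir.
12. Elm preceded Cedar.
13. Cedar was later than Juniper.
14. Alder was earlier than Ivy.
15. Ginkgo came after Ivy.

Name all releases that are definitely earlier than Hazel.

Dogwood, Elm, Fir, Larch

Directly stated before Hazel: Elm and Fir.
Dogwood reaches Hazel via Dogwood → Fir → Hazel.
Larch reaches Hazel via Larch → Elm → Hazel.
No chain forces Juniper (or any of the others) ahead of Hazel.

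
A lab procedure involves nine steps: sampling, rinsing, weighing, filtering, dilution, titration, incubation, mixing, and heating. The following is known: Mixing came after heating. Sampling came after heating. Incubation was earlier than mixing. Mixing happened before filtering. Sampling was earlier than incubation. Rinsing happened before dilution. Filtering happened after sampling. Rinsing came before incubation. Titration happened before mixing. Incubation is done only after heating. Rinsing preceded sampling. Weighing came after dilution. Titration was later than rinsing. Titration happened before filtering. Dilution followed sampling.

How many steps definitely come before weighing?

4

Directly stated before weighing: dilution.
Heating reaches weighing via heating → sampling → dilution → weighing.
Rinsing reaches weighing via rinsing → dilution → weighing.
Sampling reaches weighing via sampling → dilution → weighing.
That's dilution, heating, rinsing, and sampling — 4 in all.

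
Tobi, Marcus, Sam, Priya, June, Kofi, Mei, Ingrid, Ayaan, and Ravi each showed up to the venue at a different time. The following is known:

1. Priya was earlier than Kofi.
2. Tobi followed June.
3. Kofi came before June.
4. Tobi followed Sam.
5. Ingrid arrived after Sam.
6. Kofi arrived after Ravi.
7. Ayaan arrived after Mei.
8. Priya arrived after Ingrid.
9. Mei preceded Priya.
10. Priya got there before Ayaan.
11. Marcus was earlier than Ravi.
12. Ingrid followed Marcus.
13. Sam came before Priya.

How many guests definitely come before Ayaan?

Directly stated before Ayaan: Mei and Priya.
Ingrid reaches Ayaan via Ingrid → Priya → Ayaan.
Marcus reaches Ayaan via Marcus → Ingrid → Priya → Ayaan.
Sam reaches Ayaan via Sam → Priya → Ayaan.
No chain forces June (or any of the others) ahead of Ayaan.
That's Ingrid, Marcus, Mei, Priya, and Sam — 5 in all.

5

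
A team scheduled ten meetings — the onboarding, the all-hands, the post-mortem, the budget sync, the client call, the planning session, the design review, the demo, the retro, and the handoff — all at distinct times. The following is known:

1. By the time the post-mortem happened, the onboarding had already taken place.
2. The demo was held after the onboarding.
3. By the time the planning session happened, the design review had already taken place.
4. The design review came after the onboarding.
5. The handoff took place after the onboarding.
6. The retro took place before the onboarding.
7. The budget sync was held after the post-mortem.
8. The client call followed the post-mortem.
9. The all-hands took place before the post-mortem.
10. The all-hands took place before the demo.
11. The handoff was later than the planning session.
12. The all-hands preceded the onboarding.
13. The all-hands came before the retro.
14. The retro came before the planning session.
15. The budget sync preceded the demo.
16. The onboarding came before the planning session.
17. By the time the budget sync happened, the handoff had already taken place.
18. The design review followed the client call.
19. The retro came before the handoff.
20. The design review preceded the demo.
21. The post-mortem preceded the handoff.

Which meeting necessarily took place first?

the all-hands

The all-hands has a chain of constraints placing it before every other meeting, so the all-hands must be first.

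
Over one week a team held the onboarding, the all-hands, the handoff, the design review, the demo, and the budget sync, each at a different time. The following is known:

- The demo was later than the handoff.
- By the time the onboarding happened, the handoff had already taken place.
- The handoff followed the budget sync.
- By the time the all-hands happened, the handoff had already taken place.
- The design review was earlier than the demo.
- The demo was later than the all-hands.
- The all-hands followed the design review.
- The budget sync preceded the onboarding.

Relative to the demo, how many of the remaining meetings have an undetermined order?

Forced before the demo: the all-hands, the budget sync, the design review, and the handoff.
That leaves the onboarding with no forced order relative to the demo — 1.

1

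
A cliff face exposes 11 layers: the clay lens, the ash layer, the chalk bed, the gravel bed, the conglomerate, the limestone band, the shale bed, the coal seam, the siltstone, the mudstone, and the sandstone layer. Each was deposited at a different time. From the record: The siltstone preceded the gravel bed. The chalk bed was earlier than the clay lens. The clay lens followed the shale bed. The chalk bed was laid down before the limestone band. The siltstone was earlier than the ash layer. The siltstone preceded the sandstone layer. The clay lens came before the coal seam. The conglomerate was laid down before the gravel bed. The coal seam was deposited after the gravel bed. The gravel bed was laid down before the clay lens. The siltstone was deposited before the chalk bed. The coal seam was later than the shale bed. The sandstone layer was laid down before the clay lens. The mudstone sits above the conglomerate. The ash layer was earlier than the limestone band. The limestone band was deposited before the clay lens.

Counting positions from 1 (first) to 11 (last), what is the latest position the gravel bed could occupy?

The gravel bed must come before the clay lens and the coal seam — 2 layers forced after it.
Everything else can be placed before the gravel bed in some valid order, so the gravel bed can sit as late as position 11 − 2 = 9.

9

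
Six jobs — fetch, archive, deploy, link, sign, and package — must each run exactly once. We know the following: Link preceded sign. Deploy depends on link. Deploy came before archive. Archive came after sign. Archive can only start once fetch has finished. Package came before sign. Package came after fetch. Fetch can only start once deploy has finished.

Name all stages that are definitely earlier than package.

deploy, fetch, link

Directly stated before package: fetch.
Deploy reaches package via deploy → fetch → package.
Link reaches package via link → deploy → fetch → package.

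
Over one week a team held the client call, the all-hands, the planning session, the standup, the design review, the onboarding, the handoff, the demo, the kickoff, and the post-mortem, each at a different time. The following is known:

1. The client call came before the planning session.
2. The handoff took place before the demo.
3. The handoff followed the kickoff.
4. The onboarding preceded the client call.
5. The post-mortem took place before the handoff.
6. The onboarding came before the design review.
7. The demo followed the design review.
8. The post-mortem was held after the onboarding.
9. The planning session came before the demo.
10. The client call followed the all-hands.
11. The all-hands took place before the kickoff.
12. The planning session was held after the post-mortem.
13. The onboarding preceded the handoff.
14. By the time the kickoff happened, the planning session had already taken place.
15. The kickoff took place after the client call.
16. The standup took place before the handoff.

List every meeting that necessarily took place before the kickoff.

Directly stated before the kickoff: the all-hands, the client call, and the planning session.
The onboarding reaches the kickoff via the onboarding → the client call → the kickoff.
The post-mortem reaches the kickoff via the post-mortem → the planning session → the kickoff.
No chain forces the design review (or any of the others) ahead of the kickoff.

the all-hands, the client call, the onboarding, the planning session, the post-mortem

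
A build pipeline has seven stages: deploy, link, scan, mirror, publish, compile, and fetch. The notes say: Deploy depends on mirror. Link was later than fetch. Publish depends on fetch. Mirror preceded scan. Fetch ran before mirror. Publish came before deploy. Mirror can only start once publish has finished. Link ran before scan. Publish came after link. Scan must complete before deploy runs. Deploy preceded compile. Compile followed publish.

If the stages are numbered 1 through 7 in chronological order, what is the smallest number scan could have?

Fetch, link, mirror, and publish must all come before scan — 4 forced predecessors.
Nothing else is forced ahead of scan, so its earliest slot is position 4 + 1 = 5.

5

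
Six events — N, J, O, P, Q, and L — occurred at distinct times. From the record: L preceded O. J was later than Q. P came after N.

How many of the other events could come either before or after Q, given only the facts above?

Forced after Q: J.
That leaves L, N, O, and P with no forced order relative to Q — 4.

4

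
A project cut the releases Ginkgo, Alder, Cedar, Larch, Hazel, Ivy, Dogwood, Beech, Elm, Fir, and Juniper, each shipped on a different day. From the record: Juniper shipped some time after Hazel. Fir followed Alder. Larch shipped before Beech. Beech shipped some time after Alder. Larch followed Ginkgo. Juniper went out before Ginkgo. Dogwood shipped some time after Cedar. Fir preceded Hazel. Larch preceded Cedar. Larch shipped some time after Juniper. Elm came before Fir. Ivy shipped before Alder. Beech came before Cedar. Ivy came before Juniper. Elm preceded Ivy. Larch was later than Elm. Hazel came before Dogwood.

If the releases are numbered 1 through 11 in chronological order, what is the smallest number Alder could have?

3

Elm and Ivy must both come before Alder — 2 forced predecessors.
Nothing else is forced ahead of Alder, so its earliest slot is position 2 + 1 = 3.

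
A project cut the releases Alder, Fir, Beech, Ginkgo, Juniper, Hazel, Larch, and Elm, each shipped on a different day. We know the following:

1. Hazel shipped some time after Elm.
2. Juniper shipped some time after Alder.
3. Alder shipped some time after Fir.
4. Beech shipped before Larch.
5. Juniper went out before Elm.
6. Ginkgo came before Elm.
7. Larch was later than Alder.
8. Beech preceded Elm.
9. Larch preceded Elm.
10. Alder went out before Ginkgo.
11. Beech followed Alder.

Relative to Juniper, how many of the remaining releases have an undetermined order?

Forced before Juniper: Alder and Fir; forced after Juniper: Elm and Hazel.
That leaves Beech, Ginkgo, and Larch with no forced order relative to Juniper — 3.

3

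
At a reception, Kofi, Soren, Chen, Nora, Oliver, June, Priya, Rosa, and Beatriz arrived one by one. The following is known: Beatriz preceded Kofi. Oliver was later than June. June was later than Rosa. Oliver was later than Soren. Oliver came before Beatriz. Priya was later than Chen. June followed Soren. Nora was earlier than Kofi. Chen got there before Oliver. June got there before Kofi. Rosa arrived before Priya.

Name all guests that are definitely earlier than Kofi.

Beatriz, Chen, June, Nora, Oliver, Rosa, Soren

Directly stated before Kofi: Beatriz, June, and Nora.
Chen reaches Kofi via Chen → Oliver → Beatriz → Kofi.
Oliver reaches Kofi via Oliver → Beatriz → Kofi.
Rosa reaches Kofi via Rosa → June → Kofi.
Likewise Soren reaches Kofi by chaining the stated constraints.
No chain forces Priya ahead of Kofi.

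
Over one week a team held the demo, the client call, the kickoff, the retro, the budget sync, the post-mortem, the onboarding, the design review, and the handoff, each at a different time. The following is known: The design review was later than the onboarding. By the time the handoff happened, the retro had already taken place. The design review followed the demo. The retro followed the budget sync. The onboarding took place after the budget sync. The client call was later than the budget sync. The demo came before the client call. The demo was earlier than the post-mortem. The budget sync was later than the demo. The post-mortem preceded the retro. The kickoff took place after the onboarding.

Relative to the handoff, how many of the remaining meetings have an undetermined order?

Forced before the handoff: the budget sync, the demo, the post-mortem, and the retro.
That leaves the client call, the design review, the kickoff, and the onboarding with no forced order relative to the handoff — 4.

4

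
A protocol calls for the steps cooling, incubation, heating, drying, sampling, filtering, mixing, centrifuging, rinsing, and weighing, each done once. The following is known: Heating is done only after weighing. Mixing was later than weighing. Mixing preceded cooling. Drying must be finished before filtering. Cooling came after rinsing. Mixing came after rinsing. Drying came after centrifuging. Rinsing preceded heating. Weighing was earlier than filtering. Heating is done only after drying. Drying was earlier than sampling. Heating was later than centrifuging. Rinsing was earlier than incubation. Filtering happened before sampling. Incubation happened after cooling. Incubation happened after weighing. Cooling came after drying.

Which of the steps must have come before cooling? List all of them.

Directly stated before cooling: drying, mixing, and rinsing.
Centrifuging reaches cooling via centrifuging → drying → cooling.
Weighing reaches cooling via weighing → mixing → cooling.
No chain forces filtering (or any of the others) ahead of cooling.

centrifuging, drying, mixing, rinsing, weighing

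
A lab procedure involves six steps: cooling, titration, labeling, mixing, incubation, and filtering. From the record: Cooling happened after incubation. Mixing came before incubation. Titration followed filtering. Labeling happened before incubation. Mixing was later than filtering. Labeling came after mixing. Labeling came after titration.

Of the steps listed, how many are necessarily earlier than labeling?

3

Directly stated before labeling: mixing and titration.
Filtering reaches labeling via filtering → titration → labeling.
No chain forces cooling (or any of the others) ahead of labeling.
That's filtering, mixing, and titration — 3 in all.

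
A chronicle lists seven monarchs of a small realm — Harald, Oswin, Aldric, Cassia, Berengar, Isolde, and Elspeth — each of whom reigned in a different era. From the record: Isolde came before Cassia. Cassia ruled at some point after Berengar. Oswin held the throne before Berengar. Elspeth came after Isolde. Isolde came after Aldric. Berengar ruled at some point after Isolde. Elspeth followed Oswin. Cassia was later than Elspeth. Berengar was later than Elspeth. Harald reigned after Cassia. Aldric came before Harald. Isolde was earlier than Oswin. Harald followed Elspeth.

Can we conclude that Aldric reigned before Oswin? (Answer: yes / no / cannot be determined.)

Chain the constraints: Aldric → Isolde → Oswin. Each link is directly stated, so Aldric comes before Oswin.

yes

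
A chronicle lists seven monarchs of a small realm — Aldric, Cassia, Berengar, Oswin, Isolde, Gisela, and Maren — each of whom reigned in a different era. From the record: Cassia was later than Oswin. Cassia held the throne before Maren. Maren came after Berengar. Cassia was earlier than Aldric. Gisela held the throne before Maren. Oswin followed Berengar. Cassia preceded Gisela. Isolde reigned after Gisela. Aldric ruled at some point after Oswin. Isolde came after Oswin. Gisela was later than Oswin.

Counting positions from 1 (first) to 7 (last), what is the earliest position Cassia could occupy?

Berengar and Oswin must both come before Cassia — 2 forced predecessors.
Nothing else is forced ahead of Cassia, so their earliest slot is position 2 + 1 = 3.

3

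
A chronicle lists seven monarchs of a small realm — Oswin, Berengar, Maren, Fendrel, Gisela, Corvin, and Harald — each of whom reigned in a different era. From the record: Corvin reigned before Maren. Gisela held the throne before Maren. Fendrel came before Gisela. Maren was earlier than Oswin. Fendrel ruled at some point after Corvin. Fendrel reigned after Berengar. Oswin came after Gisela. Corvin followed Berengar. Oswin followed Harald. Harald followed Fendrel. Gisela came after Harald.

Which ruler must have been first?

Berengar has a chain of constraints placing them before every other ruler, so Berengar must be first.

Berengar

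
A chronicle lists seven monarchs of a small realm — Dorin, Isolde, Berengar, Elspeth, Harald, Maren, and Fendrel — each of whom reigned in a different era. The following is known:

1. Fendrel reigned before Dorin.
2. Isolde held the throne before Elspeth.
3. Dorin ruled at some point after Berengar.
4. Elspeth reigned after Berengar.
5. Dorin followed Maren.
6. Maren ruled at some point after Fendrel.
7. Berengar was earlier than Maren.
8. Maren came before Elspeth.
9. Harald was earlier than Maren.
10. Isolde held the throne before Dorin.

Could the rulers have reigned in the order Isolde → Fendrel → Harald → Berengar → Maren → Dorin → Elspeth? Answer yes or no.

Check each stated constraint against the proposed order — e.g. Isolde is ahead of Dorin; Isolde is ahead of Elspeth. Every pair is in the required order; nothing is violated.

yes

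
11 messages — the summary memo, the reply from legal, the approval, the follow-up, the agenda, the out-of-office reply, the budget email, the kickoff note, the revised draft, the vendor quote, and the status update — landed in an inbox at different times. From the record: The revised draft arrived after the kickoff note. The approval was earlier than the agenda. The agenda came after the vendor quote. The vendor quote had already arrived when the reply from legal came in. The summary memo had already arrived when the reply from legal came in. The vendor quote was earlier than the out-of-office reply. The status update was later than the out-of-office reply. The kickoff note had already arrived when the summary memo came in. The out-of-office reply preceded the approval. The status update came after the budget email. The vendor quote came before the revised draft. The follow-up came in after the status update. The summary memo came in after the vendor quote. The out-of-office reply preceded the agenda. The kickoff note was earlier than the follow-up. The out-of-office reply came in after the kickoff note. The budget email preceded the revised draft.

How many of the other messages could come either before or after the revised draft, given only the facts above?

7

Forced before the revised draft: the budget email, the kickoff note, and the vendor quote.
That leaves the agenda, the approval, the follow-up, the out-of-office reply, the reply from legal, the status update, and the summary memo with no forced order relative to the revised draft — 7.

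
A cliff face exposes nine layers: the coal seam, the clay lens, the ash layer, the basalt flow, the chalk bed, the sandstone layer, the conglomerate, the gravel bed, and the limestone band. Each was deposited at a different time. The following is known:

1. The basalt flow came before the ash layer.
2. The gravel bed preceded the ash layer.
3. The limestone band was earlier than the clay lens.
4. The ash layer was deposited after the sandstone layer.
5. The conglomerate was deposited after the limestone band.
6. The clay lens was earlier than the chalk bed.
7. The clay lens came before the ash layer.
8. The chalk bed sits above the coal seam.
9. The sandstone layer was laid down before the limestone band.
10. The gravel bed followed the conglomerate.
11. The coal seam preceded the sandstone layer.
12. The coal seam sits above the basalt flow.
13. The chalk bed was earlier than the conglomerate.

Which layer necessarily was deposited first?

The basalt flow has a chain of constraints placing it before every other layer, so the basalt flow must be first.

the basalt flow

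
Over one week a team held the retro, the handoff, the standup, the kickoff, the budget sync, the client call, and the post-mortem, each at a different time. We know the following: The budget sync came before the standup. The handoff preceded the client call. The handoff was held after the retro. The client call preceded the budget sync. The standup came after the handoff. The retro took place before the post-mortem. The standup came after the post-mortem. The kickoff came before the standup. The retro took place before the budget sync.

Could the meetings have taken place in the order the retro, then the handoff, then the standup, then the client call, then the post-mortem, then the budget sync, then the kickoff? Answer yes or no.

The constraints require the kickoff before the standup, but in the proposed sequence the standup appears ahead of the kickoff. That one violation is enough.

no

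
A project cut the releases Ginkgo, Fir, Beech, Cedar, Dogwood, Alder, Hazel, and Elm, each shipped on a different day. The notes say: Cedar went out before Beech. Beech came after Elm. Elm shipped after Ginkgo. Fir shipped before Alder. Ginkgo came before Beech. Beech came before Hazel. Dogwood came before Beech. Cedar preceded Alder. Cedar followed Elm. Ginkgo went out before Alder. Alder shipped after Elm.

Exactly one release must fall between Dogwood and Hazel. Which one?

Tracing the constraints gives Dogwood → Beech → Hazel, so Beech sits after Dogwood and before Hazel.
No other release is forced both after Dogwood and before Hazel.

Beech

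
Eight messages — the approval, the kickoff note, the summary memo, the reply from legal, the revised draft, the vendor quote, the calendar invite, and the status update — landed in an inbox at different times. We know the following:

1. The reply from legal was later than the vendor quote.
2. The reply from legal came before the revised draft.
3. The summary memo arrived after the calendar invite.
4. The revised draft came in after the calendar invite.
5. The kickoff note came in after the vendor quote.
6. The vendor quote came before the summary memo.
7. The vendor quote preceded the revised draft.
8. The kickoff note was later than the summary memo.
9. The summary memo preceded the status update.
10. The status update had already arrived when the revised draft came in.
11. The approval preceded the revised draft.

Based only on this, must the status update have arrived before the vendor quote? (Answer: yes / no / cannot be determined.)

no

Tracing the constraints gives the vendor quote → the summary memo → the status update, so the vendor quote must come before the status update.
That means the status update cannot be before the vendor quote.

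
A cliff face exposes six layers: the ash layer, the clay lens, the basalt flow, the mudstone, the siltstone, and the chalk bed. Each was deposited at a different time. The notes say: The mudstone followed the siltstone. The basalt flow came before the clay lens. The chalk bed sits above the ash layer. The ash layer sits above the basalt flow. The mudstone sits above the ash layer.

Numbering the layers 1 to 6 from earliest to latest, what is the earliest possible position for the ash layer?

2

The basalt flow must come before the ash layer — 1 forced predecessor.
Nothing else is forced ahead of the ash layer, so its earliest slot is position 1 + 1 = 2.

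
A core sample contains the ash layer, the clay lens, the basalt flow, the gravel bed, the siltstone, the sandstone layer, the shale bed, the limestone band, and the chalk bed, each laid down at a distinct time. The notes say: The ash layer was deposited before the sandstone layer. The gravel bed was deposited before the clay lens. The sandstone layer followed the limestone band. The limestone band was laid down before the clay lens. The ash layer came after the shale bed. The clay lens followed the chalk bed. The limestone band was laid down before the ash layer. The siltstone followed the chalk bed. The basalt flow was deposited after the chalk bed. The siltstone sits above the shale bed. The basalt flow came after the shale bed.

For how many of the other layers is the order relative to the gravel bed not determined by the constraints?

7

Forced after the gravel bed: the clay lens.
That leaves the ash layer, the basalt flow, the chalk bed, the limestone band, the sandstone layer, the shale bed, and the siltstone with no forced order relative to the gravel bed — 7.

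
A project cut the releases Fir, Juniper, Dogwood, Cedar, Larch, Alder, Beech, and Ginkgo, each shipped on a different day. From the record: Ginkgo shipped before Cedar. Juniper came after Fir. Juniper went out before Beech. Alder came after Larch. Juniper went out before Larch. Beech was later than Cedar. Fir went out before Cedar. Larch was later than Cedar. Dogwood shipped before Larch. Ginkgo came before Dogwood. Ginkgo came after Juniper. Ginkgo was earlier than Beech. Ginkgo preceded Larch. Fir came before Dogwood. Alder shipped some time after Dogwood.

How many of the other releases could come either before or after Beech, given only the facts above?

3

Forced before Beech: Cedar, Fir, Ginkgo, and Juniper.
That leaves Alder, Dogwood, and Larch with no forced order relative to Beech — 3.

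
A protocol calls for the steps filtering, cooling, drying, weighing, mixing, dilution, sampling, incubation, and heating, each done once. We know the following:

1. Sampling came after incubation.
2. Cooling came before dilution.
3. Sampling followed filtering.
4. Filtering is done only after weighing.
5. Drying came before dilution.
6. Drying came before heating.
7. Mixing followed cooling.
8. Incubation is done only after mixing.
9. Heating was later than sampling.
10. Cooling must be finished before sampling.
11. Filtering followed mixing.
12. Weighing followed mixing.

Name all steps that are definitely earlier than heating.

cooling, drying, filtering, incubation, mixing, sampling, weighing

Directly stated before heating: drying and sampling.
Cooling reaches heating via cooling → sampling → heating.
Filtering reaches heating via filtering → sampling → heating.
Incubation reaches heating via incubation → sampling → heating.
Likewise mixing and weighing each reach heating by chaining the stated constraints.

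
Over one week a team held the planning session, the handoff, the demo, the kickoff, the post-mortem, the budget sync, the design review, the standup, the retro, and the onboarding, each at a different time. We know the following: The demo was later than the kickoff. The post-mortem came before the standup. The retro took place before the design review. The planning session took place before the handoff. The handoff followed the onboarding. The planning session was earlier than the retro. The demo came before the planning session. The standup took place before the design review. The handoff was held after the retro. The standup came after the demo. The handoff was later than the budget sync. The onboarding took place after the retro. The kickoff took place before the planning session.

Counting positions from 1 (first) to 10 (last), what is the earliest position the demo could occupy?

The kickoff must come before the demo — 1 forced predecessor.
Nothing else is forced ahead of the demo, so its earliest slot is position 1 + 1 = 2.

2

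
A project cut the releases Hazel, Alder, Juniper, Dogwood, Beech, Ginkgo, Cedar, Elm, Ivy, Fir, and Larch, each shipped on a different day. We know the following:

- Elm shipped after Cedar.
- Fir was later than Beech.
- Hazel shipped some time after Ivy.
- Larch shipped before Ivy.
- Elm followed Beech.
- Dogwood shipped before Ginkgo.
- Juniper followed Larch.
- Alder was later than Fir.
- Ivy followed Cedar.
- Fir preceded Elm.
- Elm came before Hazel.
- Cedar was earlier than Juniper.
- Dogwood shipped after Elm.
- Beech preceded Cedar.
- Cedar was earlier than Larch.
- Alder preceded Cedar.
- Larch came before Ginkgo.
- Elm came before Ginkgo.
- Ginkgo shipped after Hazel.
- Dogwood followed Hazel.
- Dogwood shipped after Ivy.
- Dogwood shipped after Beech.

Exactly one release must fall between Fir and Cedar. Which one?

Tracing the constraints gives Fir → Alder → Cedar, so Alder sits after Fir and before Cedar.
No other release is forced both after Fir and before Cedar.

Alder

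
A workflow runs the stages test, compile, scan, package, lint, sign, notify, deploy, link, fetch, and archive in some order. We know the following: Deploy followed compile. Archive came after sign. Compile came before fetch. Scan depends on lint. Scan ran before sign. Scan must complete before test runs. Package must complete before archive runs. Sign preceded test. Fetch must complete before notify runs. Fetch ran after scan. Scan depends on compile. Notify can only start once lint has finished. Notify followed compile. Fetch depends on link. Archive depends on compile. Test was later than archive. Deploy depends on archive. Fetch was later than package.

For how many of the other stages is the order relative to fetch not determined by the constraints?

Forced before fetch: compile, link, lint, package, and scan; forced after fetch: notify.
That leaves archive, deploy, sign, and test with no forced order relative to fetch — 4.

4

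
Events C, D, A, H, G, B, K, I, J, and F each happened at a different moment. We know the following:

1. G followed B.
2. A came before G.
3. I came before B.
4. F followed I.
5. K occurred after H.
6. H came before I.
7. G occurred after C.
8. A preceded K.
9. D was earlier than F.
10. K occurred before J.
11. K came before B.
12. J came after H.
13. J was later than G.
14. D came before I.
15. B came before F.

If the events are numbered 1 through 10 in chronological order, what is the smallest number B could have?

6

A, D, H, I, and K must all come before B — 5 forced predecessors.
Nothing else is forced ahead of B, so its earliest slot is position 5 + 1 = 6.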